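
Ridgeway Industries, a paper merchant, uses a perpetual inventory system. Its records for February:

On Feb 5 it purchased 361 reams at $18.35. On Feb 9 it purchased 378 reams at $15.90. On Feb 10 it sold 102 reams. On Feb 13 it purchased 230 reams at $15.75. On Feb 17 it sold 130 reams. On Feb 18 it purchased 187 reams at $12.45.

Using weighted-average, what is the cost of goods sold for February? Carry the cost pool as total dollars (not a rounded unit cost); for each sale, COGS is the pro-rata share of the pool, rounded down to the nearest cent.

COGS = $3,920.01

After Feb 5: 361 on hand, pool $6,624.35 (≈ $18.3500 each)
After Feb 9: 739 on hand, pool $12,634.55 (≈ $17.0968 each)
Feb 10, sell 102: 102/739 × $12,634.55 → $1,743.87
After Feb 13: 867 on hand, pool $14,513.18 (≈ $16.7395 each)
Feb 17, sell 130: 130/867 × $14,513.18 → $2,176.14
After Feb 18: 924 on hand, pool $14,665.19 (≈ $15.8714 each)
Total COGS = $1,743.87 + $2,176.14 = $3,920.01
Ending inventory (cost pool remaining) = $14,665.19
Check: goods available $18,585.20 = COGS $3,920.01 + ending $14,665.19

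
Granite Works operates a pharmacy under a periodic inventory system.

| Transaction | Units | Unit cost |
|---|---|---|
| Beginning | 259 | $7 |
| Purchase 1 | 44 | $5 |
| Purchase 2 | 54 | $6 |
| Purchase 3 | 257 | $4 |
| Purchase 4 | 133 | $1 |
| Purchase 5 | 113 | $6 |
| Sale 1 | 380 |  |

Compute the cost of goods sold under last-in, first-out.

COGS = $1,347

Sale 1 (380) [LIFO — newest first]: 113 @ $6 + 133 @ $1 + 134 @ $4 = $1,347
Ending inventory: 259 @ $7 + 44 @ $5 + 54 @ $6 + 123 @ $4 = $2,849
Check: goods available $4,196 = COGS $1,347 + ending $2,849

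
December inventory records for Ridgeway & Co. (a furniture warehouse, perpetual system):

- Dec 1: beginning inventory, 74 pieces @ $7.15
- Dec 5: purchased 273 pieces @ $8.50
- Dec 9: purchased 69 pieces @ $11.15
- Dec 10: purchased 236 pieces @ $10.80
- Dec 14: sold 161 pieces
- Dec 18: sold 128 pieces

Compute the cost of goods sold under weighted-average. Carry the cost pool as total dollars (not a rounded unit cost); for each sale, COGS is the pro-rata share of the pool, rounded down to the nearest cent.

After Dec 1: 74 on hand, pool $529.10 (≈ $7.1500 each)
After Dec 5: 347 on hand, pool $2,849.60 (≈ $8.2121 each)
After Dec 9: 416 on hand, pool $3,618.95 (≈ $8.6994 each)
After Dec 10: 652 on hand, pool $6,167.75 (≈ $9.4597 each)
Dec 14, sell 161: 161/652 × $6,167.75 → $1,523.01
Dec 18, sell 128: 128/491 × $4,644.74 → $1,210.84
Total COGS = $1,523.01 + $1,210.84 = $2,733.85
Ending inventory (cost pool remaining) = $3,433.90
Check: goods available $6,167.75 = COGS $2,733.85 + ending $3,433.90

COGS = $2,733.85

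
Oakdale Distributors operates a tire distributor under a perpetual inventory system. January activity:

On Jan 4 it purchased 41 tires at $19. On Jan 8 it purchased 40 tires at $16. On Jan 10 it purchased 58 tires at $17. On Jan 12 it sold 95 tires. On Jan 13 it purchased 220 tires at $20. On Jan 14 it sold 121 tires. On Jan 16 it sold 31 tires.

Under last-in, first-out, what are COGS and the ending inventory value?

Jan 12, 95 sold [LIFO — newest first]: 58 @ $17 + 37 @ $16 = $1,578
Jan 14, 121 sold [LIFO — newest first]: 121 @ $20 = $2,420
Jan 16, 31 sold [LIFO — newest first]: 31 @ $20 = $620
Total COGS = $1,578 + $2,420 + $620 = $4,618
Ending inventory: 41 @ $19 + 3 @ $16 + 68 @ $20 = $2,187

COGS = $4,618; ending inventory = $2,187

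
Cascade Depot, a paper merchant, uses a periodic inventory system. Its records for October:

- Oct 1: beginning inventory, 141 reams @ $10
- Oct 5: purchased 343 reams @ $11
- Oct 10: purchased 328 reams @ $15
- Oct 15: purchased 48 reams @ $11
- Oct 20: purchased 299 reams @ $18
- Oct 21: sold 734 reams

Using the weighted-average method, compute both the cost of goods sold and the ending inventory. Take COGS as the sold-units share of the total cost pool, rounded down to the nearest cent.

Oct 21, sell 734: 734/1159 × $16,013.00 → $10,141.10
Ending inventory (cost pool remaining) = $5,871.90
Check: goods available $16,013.00 = COGS $10,141.10 + ending $5,871.90

COGS = $10,141.10; ending inventory = $5,871.90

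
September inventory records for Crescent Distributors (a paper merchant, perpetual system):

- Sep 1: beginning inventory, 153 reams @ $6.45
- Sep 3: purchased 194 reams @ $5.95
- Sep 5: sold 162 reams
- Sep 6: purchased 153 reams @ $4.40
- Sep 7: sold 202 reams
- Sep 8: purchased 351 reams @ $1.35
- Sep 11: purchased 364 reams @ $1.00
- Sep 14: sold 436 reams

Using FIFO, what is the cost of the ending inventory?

Ending inventory = $432.85

Sep 5, 162 sold [FIFO — oldest first]: 153 @ $6.45 + 9 @ $5.95 = $1,040.40
Sep 7, 202 sold [FIFO — oldest first]: 185 @ $5.95 + 17 @ $4.40 = $1,175.55
Sep 14, 436 sold [FIFO — oldest first]: 136 @ $4.40 + 300 @ $1.35 = $1,003.40
Total COGS = $1,040.40 + $1,175.55 + $1,003.40 = $3,219.35
Ending inventory: 51 @ $1.35 + 364 @ $1.00 = $432.85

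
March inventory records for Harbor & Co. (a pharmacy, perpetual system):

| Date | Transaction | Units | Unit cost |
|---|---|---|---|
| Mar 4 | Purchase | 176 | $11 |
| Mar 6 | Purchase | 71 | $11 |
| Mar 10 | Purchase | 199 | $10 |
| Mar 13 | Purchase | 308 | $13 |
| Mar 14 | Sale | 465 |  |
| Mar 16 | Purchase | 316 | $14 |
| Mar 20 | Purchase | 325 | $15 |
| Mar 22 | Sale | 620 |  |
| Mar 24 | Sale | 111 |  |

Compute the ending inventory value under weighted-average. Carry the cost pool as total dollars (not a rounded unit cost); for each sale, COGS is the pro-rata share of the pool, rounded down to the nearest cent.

After Mar 4: 176 on hand, pool $1,936.00 (≈ $11.0000 each)
After Mar 6: 247 on hand, pool $2,717.00 (≈ $11.0000 each)
After Mar 10: 446 on hand, pool $4,707.00 (≈ $10.5538 each)
After Mar 13: 754 on hand, pool $8,711.00 (≈ $11.5531 each)
Mar 14, sell 465: 465/754 × $8,711.00 → $5,372.16
After Mar 16: 605 on hand, pool $7,762.84 (≈ $12.8311 each)
After Mar 20: 930 on hand, pool $12,637.84 (≈ $13.5891 each)
Mar 22, sell 620: 620/930 × $12,637.84 → $8,425.22
Mar 24, sell 111: 111/310 × $4,212.62 → $1,508.38
Total COGS = $5,372.16 + $8,425.22 + $1,508.38 = $15,305.76
Ending inventory (cost pool remaining) = $2,704.24

Ending inventory = $2,704.24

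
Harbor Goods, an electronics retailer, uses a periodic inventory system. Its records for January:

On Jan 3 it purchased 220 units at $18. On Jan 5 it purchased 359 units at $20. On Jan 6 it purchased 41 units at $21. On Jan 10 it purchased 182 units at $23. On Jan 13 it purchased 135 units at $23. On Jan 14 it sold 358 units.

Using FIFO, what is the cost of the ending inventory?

Ending inventory = $12,572

Jan 14, 358 sold [FIFO — oldest first]: 220 @ $18 + 138 @ $20 = $6,720
Ending inventory: 221 @ $20 + 41 @ $21 + 182 @ $23 + 135 @ $23 = $12,572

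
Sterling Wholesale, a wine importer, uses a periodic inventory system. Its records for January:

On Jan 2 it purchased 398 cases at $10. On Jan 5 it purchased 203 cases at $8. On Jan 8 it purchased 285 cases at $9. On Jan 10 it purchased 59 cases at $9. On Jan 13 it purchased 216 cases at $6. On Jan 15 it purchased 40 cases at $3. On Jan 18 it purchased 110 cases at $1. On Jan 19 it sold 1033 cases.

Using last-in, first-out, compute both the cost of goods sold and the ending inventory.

Jan 19, 1033 sold [LIFO — newest first]: 110 @ $1 + 40 @ $3 + 216 @ $6 + 59 @ $9 + 285 @ $9 + 203 @ $8 + 120 @ $10 = $7,446
Ending inventory: 278 @ $10 = $2,780
Check: goods available $10,226 = COGS $7,446 + ending $2,780

COGS = $7,446; ending inventory = $2,780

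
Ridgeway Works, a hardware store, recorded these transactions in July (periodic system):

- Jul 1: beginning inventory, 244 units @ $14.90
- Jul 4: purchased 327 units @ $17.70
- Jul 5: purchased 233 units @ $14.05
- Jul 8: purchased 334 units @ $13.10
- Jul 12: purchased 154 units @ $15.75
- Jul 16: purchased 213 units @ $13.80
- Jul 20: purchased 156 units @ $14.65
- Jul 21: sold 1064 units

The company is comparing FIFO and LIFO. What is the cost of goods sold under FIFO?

FIFO COGS: 244 @ $14.90 + 327 @ $17.70 + 233 @ $14.05 + 260 @ $13.10 = $16,103.15
LIFO COGS: 156 @ $14.65 + 213 @ $13.80 + 154 @ $15.75 + 334 @ $13.10 + 207 @ $14.05 = $14,934.05

COGS = $16,103.15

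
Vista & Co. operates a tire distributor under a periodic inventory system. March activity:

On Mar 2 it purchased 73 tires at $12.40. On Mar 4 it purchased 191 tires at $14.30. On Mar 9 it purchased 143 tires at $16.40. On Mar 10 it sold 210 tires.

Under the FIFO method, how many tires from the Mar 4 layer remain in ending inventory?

Mar 10, 210 sold [FIFO — oldest first]: 73 @ $12.40 + 137 @ $14.30 = $2,864.30
Ending inventory: 54 @ $14.30 + 143 @ $16.40 = $3,117.40
Check: goods available $5,981.70 = COGS $2,864.30 + ending $3,117.40

54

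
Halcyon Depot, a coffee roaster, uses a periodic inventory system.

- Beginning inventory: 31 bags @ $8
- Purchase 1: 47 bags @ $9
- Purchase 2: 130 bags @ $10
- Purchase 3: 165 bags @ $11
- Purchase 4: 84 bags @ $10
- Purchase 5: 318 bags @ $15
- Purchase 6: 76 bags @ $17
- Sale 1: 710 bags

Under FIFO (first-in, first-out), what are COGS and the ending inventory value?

Sale 1 (710) [FIFO — oldest first]: 31 @ $8 + 47 @ $9 + 130 @ $10 + 165 @ $11 + 84 @ $10 + 253 @ $15 = $8,421
Ending inventory: 65 @ $15 + 76 @ $17 = $2,267

COGS = $8,421; ending inventory = $2,267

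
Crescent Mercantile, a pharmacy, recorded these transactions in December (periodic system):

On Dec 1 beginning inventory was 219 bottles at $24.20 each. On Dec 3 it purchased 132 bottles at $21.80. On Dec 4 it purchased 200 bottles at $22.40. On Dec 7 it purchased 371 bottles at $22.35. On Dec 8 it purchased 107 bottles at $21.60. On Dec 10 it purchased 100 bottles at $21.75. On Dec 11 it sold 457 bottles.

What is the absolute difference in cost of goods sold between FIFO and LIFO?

FIFO COGS: 219 @ $24.20 + 132 @ $21.80 + 106 @ $22.40 = $10,551.80
LIFO COGS: 100 @ $21.75 + 107 @ $21.60 + 250 @ $22.35 = $10,073.70
Difference = |$10,551.80 − $10,073.70| = $478.10

$478.10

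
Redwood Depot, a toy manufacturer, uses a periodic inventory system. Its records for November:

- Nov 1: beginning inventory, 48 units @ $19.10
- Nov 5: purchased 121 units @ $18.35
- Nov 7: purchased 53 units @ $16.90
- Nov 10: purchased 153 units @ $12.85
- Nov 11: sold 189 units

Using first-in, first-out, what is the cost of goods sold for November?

Nov 11, 189 sold [FIFO — oldest first]: 48 @ $19.10 + 121 @ $18.35 + 20 @ $16.90 = $3,475.15
Ending inventory: 33 @ $16.90 + 153 @ $12.85 = $2,523.75
Check: goods available $5,998.90 = COGS $3,475.15 + ending $2,523.75

COGS = $3,475.15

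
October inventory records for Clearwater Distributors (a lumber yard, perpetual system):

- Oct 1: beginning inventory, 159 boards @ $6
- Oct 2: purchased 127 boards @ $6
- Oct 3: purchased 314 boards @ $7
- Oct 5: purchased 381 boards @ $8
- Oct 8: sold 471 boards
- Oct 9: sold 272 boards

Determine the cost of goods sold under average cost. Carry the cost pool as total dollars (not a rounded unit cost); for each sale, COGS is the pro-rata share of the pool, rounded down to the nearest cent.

After Oct 1: 159 on hand, pool $954.00 (≈ $6.0000 each)
After Oct 2: 286 on hand, pool $1,716.00 (≈ $6.0000 each)
After Oct 3: 600 on hand, pool $3,914.00 (≈ $6.5233 each)
After Oct 5: 981 on hand, pool $6,962.00 (≈ $7.0968 each)
Oct 8, sell 471: 471/981 × $6,962.00 → $3,342.61
Oct 9, sell 272: 272/510 × $3,619.39 → $1,930.34
Total COGS = $3,342.61 + $1,930.34 = $5,272.95
Ending inventory (cost pool remaining) = $1,689.05

COGS = $5,272.95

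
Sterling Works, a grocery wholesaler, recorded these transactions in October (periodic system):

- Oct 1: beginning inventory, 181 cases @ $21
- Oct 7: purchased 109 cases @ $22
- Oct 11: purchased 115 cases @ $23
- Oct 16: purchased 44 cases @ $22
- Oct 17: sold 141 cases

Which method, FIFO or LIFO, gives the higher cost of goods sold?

FIFO COGS: 141 @ $21 = $2,961
LIFO COGS: 44 @ $22 + 97 @ $23 = $3,199

LIFO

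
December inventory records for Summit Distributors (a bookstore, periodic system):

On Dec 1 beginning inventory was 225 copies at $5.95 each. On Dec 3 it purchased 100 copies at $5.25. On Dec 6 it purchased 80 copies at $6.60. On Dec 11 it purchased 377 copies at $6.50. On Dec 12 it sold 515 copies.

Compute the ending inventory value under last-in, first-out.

Ending inventory = $1,559.25

Dec 12, 515 sold [LIFO — newest first]: 377 @ $6.50 + 80 @ $6.60 + 58 @ $5.25 = $3,283.00
Ending inventory: 225 @ $5.95 + 42 @ $5.25 = $1,559.25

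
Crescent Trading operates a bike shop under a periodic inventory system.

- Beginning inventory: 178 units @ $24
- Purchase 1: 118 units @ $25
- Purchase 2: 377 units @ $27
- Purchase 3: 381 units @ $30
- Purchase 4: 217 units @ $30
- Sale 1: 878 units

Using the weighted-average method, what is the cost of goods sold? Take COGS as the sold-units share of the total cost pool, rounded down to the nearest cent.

COGS = $24,413.37

Sale 1, sell 878: 878/1271 × $35,341.00 → $24,413.37
Ending inventory (cost pool remaining) = $10,927.63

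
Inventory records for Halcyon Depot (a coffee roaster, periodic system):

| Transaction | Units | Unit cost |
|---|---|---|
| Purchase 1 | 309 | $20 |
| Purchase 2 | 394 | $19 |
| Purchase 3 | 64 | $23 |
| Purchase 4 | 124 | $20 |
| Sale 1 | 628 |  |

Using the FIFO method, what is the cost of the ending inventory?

Ending inventory = $5,377

Sale 1 (628) [FIFO — oldest first]: 309 @ $20 + 319 @ $19 = $12,241
Ending inventory: 75 @ $19 + 64 @ $23 + 124 @ $20 = $5,377
Check: goods available $17,618 = COGS $12,241 + ending $5,377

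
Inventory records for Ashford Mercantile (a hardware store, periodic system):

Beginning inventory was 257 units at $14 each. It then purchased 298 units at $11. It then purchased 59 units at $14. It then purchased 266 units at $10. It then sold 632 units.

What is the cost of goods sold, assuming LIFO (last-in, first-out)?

Sale 1 (632) [LIFO — newest first]: 266 @ $10 + 59 @ $14 + 298 @ $11 + 9 @ $14 = $6,890
Ending inventory: 248 @ $14 = $3,472
Check: goods available $10,362 = COGS $6,890 + ending $3,472

COGS = $6,890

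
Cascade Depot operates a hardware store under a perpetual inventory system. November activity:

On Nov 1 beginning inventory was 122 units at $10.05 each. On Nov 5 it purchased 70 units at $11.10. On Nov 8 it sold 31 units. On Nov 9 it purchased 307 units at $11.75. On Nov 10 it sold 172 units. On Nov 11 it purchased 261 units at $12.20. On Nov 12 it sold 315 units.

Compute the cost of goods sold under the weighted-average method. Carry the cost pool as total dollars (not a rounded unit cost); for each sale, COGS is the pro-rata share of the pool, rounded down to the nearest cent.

After Nov 1: 122 on hand, pool $1,226.10 (≈ $10.0500 each)
After Nov 5: 192 on hand, pool $2,003.10 (≈ $10.4328 each)
Nov 8, sell 31: 31/192 × $2,003.10 → $323.41
After Nov 9: 468 on hand, pool $5,286.94 (≈ $11.2969 each)
Nov 10, sell 172: 172/468 × $5,286.94 → $1,943.06
After Nov 11: 557 on hand, pool $6,528.08 (≈ $11.7201 each)
Nov 12, sell 315: 315/557 × $6,528.08 → $3,691.82
Total COGS = $323.41 + $1,943.06 + $3,691.82 = $5,958.29
Ending inventory (cost pool remaining) = $2,836.26

COGS = $5,958.29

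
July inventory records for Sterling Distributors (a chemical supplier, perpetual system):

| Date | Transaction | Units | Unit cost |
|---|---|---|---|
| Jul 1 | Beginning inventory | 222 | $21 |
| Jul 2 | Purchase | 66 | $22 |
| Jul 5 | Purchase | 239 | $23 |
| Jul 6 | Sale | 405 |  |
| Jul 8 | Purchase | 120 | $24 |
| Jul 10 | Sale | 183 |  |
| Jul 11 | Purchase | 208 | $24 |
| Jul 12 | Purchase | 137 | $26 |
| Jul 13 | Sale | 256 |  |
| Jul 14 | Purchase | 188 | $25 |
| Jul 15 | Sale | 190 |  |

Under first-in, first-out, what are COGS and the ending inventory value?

COGS = $24,095; ending inventory = $3,650

Jul 6, 405 sold [FIFO — oldest first]: 222 @ $21 + 66 @ $22 + 117 @ $23 = $8,805
Jul 10, 183 sold [FIFO — oldest first]: 122 @ $23 + 61 @ $24 = $4,270
Jul 13, 256 sold [FIFO — oldest first]: 59 @ $24 + 197 @ $24 = $6,144
Jul 15, 190 sold [FIFO — oldest first]: 11 @ $24 + 137 @ $26 + 42 @ $25 = $4,876
Total COGS = $8,805 + $4,270 + $6,144 + $4,876 = $24,095
Ending inventory: 146 @ $25 = $3,650
Check: goods available $27,745 = COGS $24,095 + ending $3,650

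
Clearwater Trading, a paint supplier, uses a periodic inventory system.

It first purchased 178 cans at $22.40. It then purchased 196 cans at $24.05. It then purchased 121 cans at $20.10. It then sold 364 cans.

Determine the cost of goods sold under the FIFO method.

COGS = $8,460.50

Sale 1 (364) [FIFO — oldest first]: 178 @ $22.40 + 186 @ $24.05 = $8,460.50
Ending inventory: 10 @ $24.05 + 121 @ $20.10 = $2,672.60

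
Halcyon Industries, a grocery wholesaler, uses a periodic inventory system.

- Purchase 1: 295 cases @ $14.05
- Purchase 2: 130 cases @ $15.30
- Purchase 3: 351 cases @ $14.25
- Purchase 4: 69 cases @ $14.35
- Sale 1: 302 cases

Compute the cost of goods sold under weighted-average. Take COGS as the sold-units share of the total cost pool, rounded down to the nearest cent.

Sale 1, sell 302: 302/845 × $12,125.65 → $4,333.66
Ending inventory (cost pool remaining) = $7,791.99

COGS = $4,333.66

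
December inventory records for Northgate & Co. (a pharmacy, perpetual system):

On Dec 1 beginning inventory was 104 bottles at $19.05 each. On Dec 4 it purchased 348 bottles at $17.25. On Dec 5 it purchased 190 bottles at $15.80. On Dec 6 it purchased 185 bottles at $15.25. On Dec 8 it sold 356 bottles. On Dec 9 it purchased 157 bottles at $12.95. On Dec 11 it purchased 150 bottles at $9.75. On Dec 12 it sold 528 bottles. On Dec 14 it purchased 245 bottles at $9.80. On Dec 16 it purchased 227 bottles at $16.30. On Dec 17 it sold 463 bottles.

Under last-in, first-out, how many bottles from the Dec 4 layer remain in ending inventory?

Dec 8, 356 sold [LIFO — newest first]: 185 @ $15.25 + 171 @ $15.80 = $5,523.05
Dec 12, 528 sold [LIFO — newest first]: 150 @ $9.75 + 157 @ $12.95 + 19 @ $15.80 + 202 @ $17.25 = $7,280.35
Dec 17, 463 sold [LIFO — newest first]: 227 @ $16.30 + 236 @ $9.80 = $6,012.90
Total COGS = $5,523.05 + $7,280.35 + $6,012.90 = $18,816.30
Ending inventory: 104 @ $19.05 + 146 @ $17.25 + 9 @ $9.80 = $4,587.90

146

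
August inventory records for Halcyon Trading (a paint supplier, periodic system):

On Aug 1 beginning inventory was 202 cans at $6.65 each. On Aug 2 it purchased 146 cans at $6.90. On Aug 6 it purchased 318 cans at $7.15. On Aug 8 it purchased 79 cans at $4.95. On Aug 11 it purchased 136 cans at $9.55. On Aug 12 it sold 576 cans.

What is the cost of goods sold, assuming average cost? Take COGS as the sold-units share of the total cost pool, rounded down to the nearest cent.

COGS = $4,128.27

Aug 12, sell 576: 576/881 × $6,314.25 → $4,128.27
Ending inventory (cost pool remaining) = $2,185.98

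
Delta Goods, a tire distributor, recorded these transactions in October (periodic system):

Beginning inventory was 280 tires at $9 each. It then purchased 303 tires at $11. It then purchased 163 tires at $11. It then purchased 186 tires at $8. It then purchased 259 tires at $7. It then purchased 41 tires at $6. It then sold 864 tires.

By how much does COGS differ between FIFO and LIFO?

FIFO COGS: 280 @ $9 + 303 @ $11 + 163 @ $11 + 118 @ $8 = $8,590
LIFO COGS: 41 @ $6 + 259 @ $7 + 186 @ $8 + 163 @ $11 + 215 @ $11 = $7,705
Difference = |$8,590 − $7,705| = $885

$885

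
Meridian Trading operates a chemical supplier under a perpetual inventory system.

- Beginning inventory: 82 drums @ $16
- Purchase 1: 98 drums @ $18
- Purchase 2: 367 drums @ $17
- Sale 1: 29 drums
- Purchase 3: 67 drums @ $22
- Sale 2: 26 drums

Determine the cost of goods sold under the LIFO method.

COGS = $1,065

Sale 1 (29) [LIFO — newest first]: 29 @ $17 = $493
Sale 2 (26) [LIFO — newest first]: 26 @ $22 = $572
Total COGS = $493 + $572 = $1,065
Ending inventory: 82 @ $16 + 98 @ $18 + 338 @ $17 + 41 @ $22 = $9,724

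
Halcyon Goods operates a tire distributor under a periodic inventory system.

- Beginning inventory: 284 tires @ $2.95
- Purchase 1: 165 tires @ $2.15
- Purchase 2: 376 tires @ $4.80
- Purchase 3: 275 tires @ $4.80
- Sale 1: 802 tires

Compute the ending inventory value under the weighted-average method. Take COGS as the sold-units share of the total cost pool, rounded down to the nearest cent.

Ending inventory = $1,169.61

Sale 1, sell 802: 802/1100 × $4,317.35 → $3,147.74
Ending inventory (cost pool remaining) = $1,169.61
Check: goods available $4,317.35 = COGS $3,147.74 + ending $1,169.61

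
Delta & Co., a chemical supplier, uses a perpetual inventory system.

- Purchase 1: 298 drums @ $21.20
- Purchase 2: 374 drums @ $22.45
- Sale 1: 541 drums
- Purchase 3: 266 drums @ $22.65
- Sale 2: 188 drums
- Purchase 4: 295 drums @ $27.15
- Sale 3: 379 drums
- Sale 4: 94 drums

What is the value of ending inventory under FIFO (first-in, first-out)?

Sale 1 (541) [FIFO — oldest first]: 298 @ $21.20 + 243 @ $22.45 = $11,772.95
Sale 2 (188) [FIFO — oldest first]: 131 @ $22.45 + 57 @ $22.65 = $4,232.00
Sale 3 (379) [FIFO — oldest first]: 209 @ $22.65 + 170 @ $27.15 = $9,349.35
Sale 4 (94) [FIFO — oldest first]: 94 @ $27.15 = $2,552.10
Total COGS = $11,772.95 + $4,232.00 + $9,349.35 + $2,552.10 = $27,906.40
Ending inventory: 31 @ $27.15 = $841.65
Check: goods available $28,748.05 = COGS $27,906.40 + ending $841.65

Ending inventory = $841.65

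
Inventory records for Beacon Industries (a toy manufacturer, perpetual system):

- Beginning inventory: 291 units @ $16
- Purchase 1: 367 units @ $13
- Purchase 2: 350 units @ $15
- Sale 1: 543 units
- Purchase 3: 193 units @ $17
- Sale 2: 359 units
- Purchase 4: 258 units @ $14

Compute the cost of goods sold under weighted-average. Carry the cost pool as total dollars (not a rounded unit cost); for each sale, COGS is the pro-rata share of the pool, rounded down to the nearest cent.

COGS = $13,390.46

After Beginning: 291 on hand, pool $4,656.00 (≈ $16.0000 each)
After Purchase 1: 658 on hand, pool $9,427.00 (≈ $14.3267 each)
After Purchase 2: 1008 on hand, pool $14,677.00 (≈ $14.5605 each)
Sale 1, sell 543: 543/1008 × $14,677.00 → $7,906.36
After Purchase 3: 658 on hand, pool $10,051.64 (≈ $15.2760 each)
Sale 2, sell 359: 359/658 × $10,051.64 → $5,484.10
After Purchase 4: 557 on hand, pool $8,179.54 (≈ $14.6850 each)
Total COGS = $7,906.36 + $5,484.10 = $13,390.46
Ending inventory (cost pool remaining) = $8,179.54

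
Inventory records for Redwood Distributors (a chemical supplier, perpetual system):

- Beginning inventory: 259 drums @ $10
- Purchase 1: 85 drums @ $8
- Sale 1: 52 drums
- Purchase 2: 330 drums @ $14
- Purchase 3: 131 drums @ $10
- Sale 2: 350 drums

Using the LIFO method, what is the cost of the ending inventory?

Ending inventory = $4,408

Sale 1 (52) [LIFO — newest first]: 52 @ $8 = $416
Sale 2 (350) [LIFO — newest first]: 131 @ $10 + 219 @ $14 = $4,376
Total COGS = $416 + $4,376 = $4,792
Ending inventory: 259 @ $10 + 33 @ $8 + 111 @ $14 = $4,408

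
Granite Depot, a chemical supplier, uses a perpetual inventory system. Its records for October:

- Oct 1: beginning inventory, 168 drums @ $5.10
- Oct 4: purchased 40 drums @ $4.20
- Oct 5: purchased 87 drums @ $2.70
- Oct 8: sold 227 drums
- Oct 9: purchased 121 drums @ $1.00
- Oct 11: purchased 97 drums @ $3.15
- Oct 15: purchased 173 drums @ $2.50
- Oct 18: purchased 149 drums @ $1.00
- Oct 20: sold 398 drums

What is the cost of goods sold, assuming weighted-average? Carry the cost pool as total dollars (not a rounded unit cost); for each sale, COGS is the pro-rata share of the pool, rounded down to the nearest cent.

After Oct 1: 168 on hand, pool $856.80 (≈ $5.1000 each)
After Oct 4: 208 on hand, pool $1,024.80 (≈ $4.9269 each)
After Oct 5: 295 on hand, pool $1,259.70 (≈ $4.2702 each)
Oct 8, sell 227: 227/295 × $1,259.70 → $969.32
After Oct 9: 189 on hand, pool $411.38 (≈ $2.1766 each)
After Oct 11: 286 on hand, pool $716.93 (≈ $2.5067 each)
After Oct 15: 459 on hand, pool $1,149.43 (≈ $2.5042 each)
After Oct 18: 608 on hand, pool $1,298.43 (≈ $2.1356 each)
Oct 20, sell 398: 398/608 × $1,298.43 → $849.95
Total COGS = $969.32 + $849.95 = $1,819.27
Ending inventory (cost pool remaining) = $448.48
Check: goods available $2,267.75 = COGS $1,819.27 + ending $448.48

COGS = $1,819.27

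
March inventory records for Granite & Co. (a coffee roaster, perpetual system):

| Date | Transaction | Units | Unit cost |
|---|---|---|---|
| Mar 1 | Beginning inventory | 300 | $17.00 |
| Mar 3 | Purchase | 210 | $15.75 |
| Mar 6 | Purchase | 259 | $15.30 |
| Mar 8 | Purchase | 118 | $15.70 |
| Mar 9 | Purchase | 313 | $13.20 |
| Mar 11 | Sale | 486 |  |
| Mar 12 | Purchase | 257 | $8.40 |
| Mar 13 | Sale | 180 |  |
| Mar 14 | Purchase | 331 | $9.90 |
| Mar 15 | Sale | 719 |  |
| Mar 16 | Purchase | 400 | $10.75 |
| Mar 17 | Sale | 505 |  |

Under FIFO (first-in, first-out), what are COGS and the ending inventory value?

COGS = $24,886.60; ending inventory = $3,203.50

Mar 11, 486 sold [FIFO — oldest first]: 300 @ $17.00 + 186 @ $15.75 = $8,029.50
Mar 13, 180 sold [FIFO — oldest first]: 24 @ $15.75 + 156 @ $15.30 = $2,764.80
Mar 15, 719 sold [FIFO — oldest first]: 103 @ $15.30 + 118 @ $15.70 + 313 @ $13.20 + 185 @ $8.40 = $9,114.10
Mar 17, 505 sold [FIFO — oldest first]: 72 @ $8.40 + 331 @ $9.90 + 102 @ $10.75 = $4,978.20
Total COGS = $8,029.50 + $2,764.80 + $9,114.10 + $4,978.20 = $24,886.60
Ending inventory: 298 @ $10.75 = $3,203.50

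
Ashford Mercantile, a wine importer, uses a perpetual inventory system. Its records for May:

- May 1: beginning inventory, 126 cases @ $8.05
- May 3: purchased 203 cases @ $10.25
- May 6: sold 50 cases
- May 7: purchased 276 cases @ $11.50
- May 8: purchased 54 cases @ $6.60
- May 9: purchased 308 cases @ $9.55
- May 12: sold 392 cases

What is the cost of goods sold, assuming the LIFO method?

COGS = $4,155.30

May 6, 50 sold [LIFO — newest first]: 50 @ $10.25 = $512.50
May 12, 392 sold [LIFO — newest first]: 308 @ $9.55 + 54 @ $6.60 + 30 @ $11.50 = $3,642.80
Total COGS = $512.50 + $3,642.80 = $4,155.30
Ending inventory: 126 @ $8.05 + 153 @ $10.25 + 246 @ $11.50 = $5,411.55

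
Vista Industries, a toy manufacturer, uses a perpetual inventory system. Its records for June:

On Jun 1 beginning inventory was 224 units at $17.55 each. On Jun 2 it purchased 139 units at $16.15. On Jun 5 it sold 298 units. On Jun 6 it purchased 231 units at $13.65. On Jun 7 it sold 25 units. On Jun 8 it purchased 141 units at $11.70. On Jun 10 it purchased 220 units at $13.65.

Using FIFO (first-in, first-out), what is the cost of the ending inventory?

Jun 5, 298 sold [FIFO — oldest first]: 224 @ $17.55 + 74 @ $16.15 = $5,126.30
Jun 7, 25 sold [FIFO — oldest first]: 25 @ $16.15 = $403.75
Total COGS = $5,126.30 + $403.75 = $5,530.05
Ending inventory: 40 @ $16.15 + 231 @ $13.65 + 141 @ $11.70 + 220 @ $13.65 = $8,451.85

Ending inventory = $8,451.85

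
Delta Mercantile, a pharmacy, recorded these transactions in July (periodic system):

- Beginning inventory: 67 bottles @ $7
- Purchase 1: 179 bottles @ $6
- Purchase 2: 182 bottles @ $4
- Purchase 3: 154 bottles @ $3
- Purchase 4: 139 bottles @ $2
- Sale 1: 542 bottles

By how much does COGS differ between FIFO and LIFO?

$743

FIFO COGS: 67 @ $7 + 179 @ $6 + 182 @ $4 + 114 @ $3 = $2,613
LIFO COGS: 139 @ $2 + 154 @ $3 + 182 @ $4 + 67 @ $6 = $1,870
Difference = |$2,613 − $1,870| = $743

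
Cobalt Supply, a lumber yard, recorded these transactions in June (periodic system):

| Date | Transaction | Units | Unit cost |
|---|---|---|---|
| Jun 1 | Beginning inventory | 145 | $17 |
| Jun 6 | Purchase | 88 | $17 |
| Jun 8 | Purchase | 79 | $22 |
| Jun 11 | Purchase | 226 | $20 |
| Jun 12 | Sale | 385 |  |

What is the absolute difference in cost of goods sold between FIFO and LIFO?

$459

FIFO COGS: 145 @ $17 + 88 @ $17 + 79 @ $22 + 73 @ $20 = $7,159
LIFO COGS: 226 @ $20 + 79 @ $22 + 80 @ $17 = $7,618
Difference = |$7,159 − $7,618| = $459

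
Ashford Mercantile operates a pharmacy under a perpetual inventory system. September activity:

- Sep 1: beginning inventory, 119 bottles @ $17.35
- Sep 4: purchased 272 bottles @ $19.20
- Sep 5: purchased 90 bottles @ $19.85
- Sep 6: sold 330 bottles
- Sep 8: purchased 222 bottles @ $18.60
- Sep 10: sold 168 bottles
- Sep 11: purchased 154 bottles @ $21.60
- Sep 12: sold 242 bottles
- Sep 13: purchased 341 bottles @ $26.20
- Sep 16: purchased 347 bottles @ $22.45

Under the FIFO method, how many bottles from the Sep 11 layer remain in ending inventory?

Sep 6, 330 sold [FIFO — oldest first]: 119 @ $17.35 + 211 @ $19.20 = $6,115.85
Sep 10, 168 sold [FIFO — oldest first]: 61 @ $19.20 + 90 @ $19.85 + 17 @ $18.60 = $3,273.90
Sep 12, 242 sold [FIFO — oldest first]: 205 @ $18.60 + 37 @ $21.60 = $4,612.20
Total COGS = $6,115.85 + $3,273.90 + $4,612.20 = $14,001.95
Ending inventory: 117 @ $21.60 + 341 @ $26.20 + 347 @ $22.45 = $19,251.55

117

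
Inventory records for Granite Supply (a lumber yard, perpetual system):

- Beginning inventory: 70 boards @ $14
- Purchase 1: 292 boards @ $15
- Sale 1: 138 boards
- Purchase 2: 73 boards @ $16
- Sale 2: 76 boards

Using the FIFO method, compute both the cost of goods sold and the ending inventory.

COGS = $3,140; ending inventory = $3,388

Sale 1 (138) [FIFO — oldest first]: 70 @ $14 + 68 @ $15 = $2,000
Sale 2 (76) [FIFO — oldest first]: 76 @ $15 = $1,140
Total COGS = $2,000 + $1,140 = $3,140
Ending inventory: 148 @ $15 + 73 @ $16 = $3,388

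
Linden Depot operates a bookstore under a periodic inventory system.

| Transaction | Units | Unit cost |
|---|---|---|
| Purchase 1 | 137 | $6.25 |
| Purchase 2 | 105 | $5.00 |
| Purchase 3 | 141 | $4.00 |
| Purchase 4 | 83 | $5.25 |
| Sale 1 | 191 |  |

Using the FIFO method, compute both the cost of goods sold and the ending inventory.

Sale 1 (191) [FIFO — oldest first]: 137 @ $6.25 + 54 @ $5.00 = $1,126.25
Ending inventory: 51 @ $5.00 + 141 @ $4.00 + 83 @ $5.25 = $1,254.75

COGS = $1,126.25; ending inventory = $1,254.75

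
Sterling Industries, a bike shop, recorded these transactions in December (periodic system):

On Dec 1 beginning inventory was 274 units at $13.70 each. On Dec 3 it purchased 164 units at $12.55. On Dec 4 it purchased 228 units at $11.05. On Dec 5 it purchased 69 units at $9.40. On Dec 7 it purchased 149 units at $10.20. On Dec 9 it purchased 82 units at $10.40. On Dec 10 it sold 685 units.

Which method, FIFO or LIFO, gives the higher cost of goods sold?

FIFO COGS: 274 @ $13.70 + 164 @ $12.55 + 228 @ $11.05 + 19 @ $9.40 = $8,510.00
LIFO COGS: 82 @ $10.40 + 149 @ $10.20 + 69 @ $9.40 + 228 @ $11.05 + 157 @ $12.55 = $7,510.95

FIFO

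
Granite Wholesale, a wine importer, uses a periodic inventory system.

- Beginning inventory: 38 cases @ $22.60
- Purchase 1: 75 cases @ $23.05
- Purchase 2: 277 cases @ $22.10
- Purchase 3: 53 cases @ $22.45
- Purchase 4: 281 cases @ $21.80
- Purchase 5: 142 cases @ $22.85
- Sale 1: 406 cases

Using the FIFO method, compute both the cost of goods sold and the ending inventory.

COGS = $9,068.45; ending inventory = $10,201.15

Sale 1 (406) [FIFO — oldest first]: 38 @ $22.60 + 75 @ $23.05 + 277 @ $22.10 + 16 @ $22.45 = $9,068.45
Ending inventory: 37 @ $22.45 + 281 @ $21.80 + 142 @ $22.85 = $10,201.15
Check: goods available $19,269.60 = COGS $9,068.45 + ending $10,201.15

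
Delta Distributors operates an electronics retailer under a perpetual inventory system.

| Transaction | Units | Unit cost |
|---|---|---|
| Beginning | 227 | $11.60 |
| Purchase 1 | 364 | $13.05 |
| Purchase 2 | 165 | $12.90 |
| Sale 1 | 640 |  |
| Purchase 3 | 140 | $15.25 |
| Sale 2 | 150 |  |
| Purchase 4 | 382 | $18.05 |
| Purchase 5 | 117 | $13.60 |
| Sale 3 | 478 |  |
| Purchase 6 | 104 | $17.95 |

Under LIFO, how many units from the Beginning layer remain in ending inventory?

106

Sale 1 (640) [LIFO — newest first]: 165 @ $12.90 + 364 @ $13.05 + 111 @ $11.60 = $8,166.30
Sale 2 (150) [LIFO — newest first]: 140 @ $15.25 + 10 @ $11.60 = $2,251.00
Sale 3 (478) [LIFO — newest first]: 117 @ $13.60 + 361 @ $18.05 = $8,107.25
Total COGS = $8,166.30 + $2,251.00 + $8,107.25 = $18,524.55
Ending inventory: 106 @ $11.60 + 21 @ $18.05 + 104 @ $17.95 = $3,475.45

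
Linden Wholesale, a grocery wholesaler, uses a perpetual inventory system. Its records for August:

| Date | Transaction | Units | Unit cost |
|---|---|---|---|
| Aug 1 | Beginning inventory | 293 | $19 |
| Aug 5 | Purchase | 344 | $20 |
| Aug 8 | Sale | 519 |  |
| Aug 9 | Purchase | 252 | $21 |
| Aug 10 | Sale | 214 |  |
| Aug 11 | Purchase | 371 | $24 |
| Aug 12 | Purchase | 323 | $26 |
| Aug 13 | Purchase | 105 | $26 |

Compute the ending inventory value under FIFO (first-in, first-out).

Ending inventory = $23,308

Aug 8, 519 sold [FIFO — oldest first]: 293 @ $19 + 226 @ $20 = $10,087
Aug 10, 214 sold [FIFO — oldest first]: 118 @ $20 + 96 @ $21 = $4,376
Total COGS = $10,087 + $4,376 = $14,463
Ending inventory: 156 @ $21 + 371 @ $24 + 323 @ $26 + 105 @ $26 = $23,308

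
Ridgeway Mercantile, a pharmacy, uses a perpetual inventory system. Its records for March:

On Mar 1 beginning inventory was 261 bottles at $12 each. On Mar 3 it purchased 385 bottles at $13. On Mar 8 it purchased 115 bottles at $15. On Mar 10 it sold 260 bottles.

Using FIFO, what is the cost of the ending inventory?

Mar 10, 260 sold [FIFO — oldest first]: 260 @ $12 = $3,120
Ending inventory: 1 @ $12 + 385 @ $13 + 115 @ $15 = $6,742

Ending inventory = $6,742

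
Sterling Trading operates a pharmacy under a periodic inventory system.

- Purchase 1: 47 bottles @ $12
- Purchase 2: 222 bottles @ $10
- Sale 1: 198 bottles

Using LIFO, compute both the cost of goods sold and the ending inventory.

Sale 1 (198) [LIFO — newest first]: 198 @ $10 = $1,980
Ending inventory: 47 @ $12 + 24 @ $10 = $804
Check: goods available $2,784 = COGS $1,980 + ending $804

COGS = $1,980; ending inventory = $804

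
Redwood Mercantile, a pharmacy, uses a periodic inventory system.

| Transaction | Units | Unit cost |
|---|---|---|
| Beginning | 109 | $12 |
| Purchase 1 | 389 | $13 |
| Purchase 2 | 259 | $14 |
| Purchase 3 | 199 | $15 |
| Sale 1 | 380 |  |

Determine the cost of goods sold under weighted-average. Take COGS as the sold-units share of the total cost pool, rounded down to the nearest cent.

Sale 1, sell 380: 380/956 × $12,976.00 → $5,157.82
Ending inventory (cost pool remaining) = $7,818.18

COGS = $5,157.82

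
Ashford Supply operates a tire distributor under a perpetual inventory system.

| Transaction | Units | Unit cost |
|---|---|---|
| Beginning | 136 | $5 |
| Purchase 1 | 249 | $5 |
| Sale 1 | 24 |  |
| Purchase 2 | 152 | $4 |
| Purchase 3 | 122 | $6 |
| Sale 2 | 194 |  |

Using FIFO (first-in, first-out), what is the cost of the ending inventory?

Ending inventory = $2,175

Sale 1 (24) [FIFO — oldest first]: 24 @ $5 = $120
Sale 2 (194) [FIFO — oldest first]: 112 @ $5 + 82 @ $5 = $970
Total COGS = $120 + $970 = $1,090
Ending inventory: 167 @ $5 + 152 @ $4 + 122 @ $6 = $2,175
Check: goods available $3,265 = COGS $1,090 + ending $2,175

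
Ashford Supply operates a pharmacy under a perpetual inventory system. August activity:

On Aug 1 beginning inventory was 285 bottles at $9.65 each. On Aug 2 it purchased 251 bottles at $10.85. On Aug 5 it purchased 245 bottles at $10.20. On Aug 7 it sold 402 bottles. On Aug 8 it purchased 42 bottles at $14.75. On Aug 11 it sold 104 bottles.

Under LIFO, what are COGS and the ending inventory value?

Aug 7, 402 sold [LIFO — newest first]: 245 @ $10.20 + 157 @ $10.85 = $4,202.45
Aug 11, 104 sold [LIFO — newest first]: 42 @ $14.75 + 62 @ $10.85 = $1,292.20
Total COGS = $4,202.45 + $1,292.20 = $5,494.65
Ending inventory: 285 @ $9.65 + 32 @ $10.85 = $3,097.45

COGS = $5,494.65; ending inventory = $3,097.45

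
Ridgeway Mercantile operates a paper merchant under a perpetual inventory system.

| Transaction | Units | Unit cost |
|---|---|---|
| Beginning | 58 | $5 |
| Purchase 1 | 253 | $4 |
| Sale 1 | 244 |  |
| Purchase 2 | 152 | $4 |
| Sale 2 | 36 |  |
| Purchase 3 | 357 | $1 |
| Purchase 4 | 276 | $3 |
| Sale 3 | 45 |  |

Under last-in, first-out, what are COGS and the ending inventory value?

COGS = $1,255; ending inventory = $1,840

Sale 1 (244) [LIFO — newest first]: 244 @ $4 = $976
Sale 2 (36) [LIFO — newest first]: 36 @ $4 = $144
Sale 3 (45) [LIFO — newest first]: 45 @ $3 = $135
Total COGS = $976 + $144 + $135 = $1,255
Ending inventory: 58 @ $5 + 9 @ $4 + 116 @ $4 + 357 @ $1 + 231 @ $3 = $1,840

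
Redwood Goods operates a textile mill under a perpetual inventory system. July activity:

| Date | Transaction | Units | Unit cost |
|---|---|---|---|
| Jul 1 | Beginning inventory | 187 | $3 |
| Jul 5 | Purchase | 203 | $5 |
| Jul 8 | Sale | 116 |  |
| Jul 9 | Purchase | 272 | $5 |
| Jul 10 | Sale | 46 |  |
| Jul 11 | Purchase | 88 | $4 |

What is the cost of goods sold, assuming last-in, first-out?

Jul 8, 116 sold [LIFO — newest first]: 116 @ $5 = $580
Jul 10, 46 sold [LIFO — newest first]: 46 @ $5 = $230
Total COGS = $580 + $230 = $810
Ending inventory: 187 @ $3 + 87 @ $5 + 226 @ $5 + 88 @ $4 = $2,478

COGS = $810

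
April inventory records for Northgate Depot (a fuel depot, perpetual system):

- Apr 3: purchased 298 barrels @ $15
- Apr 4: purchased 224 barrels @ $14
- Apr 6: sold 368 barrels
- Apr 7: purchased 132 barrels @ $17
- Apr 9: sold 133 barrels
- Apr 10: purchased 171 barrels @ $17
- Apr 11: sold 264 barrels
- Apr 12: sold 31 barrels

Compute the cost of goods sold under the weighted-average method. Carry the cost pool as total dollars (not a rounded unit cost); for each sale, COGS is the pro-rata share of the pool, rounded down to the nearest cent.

After Apr 3: 298 on hand, pool $4,470.00 (≈ $15.0000 each)
After Apr 4: 522 on hand, pool $7,606.00 (≈ $14.5709 each)
Apr 6, sell 368: 368/522 × $7,606.00 → $5,362.08
After Apr 7: 286 on hand, pool $4,487.92 (≈ $15.6920 each)
Apr 9, sell 133: 133/286 × $4,487.92 → $2,087.03
After Apr 10: 324 on hand, pool $5,307.89 (≈ $16.3824 each)
Apr 11, sell 264: 264/324 × $5,307.89 → $4,324.94
Apr 12, sell 31: 31/60 × $982.95 → $507.85
Total COGS = $5,362.08 + $2,087.03 + $4,324.94 + $507.85 = $12,281.90
Ending inventory (cost pool remaining) = $475.10
Check: goods available $12,757.00 = COGS $12,281.90 + ending $475.10

COGS = $12,281.90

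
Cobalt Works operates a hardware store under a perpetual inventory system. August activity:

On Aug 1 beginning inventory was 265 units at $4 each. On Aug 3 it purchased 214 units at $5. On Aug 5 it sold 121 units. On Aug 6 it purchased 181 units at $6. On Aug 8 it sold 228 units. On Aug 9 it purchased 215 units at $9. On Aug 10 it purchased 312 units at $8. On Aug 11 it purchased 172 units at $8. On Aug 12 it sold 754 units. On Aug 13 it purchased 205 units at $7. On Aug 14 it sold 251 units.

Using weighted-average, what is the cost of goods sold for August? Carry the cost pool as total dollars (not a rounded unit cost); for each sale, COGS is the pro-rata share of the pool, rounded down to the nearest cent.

After Aug 1: 265 on hand, pool $1,060.00 (≈ $4.0000 each)
After Aug 3: 479 on hand, pool $2,130.00 (≈ $4.4468 each)
Aug 5, sell 121: 121/479 × $2,130.00 → $538.05
After Aug 6: 539 on hand, pool $2,677.95 (≈ $4.9684 each)
Aug 8, sell 228: 228/539 × $2,677.95 → $1,132.78
After Aug 9: 526 on hand, pool $3,480.17 (≈ $6.6163 each)
After Aug 10: 838 on hand, pool $5,976.17 (≈ $7.1315 each)
After Aug 11: 1010 on hand, pool $7,352.17 (≈ $7.2794 each)
Aug 12, sell 754: 754/1010 × $7,352.17 → $5,488.64
After Aug 13: 461 on hand, pool $3,298.53 (≈ $7.1552 each)
Aug 14, sell 251: 251/461 × $3,298.53 → $1,795.94
Total COGS = $538.05 + $1,132.78 + $5,488.64 + $1,795.94 = $8,955.41
Ending inventory (cost pool remaining) = $1,502.59

COGS = $8,955.41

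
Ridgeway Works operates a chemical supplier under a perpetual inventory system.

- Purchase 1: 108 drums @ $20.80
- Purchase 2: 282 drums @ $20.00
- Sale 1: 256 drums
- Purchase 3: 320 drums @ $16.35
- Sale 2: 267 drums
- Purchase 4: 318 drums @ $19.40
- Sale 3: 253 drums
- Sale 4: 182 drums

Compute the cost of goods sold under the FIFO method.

COGS = $17,929.60

Sale 1 (256) [FIFO — oldest first]: 108 @ $20.80 + 148 @ $20.00 = $5,206.40
Sale 2 (267) [FIFO — oldest first]: 134 @ $20.00 + 133 @ $16.35 = $4,854.55
Sale 3 (253) [FIFO — oldest first]: 187 @ $16.35 + 66 @ $19.40 = $4,337.85
Sale 4 (182) [FIFO — oldest first]: 182 @ $19.40 = $3,530.80
Total COGS = $5,206.40 + $4,854.55 + $4,337.85 + $3,530.80 = $17,929.60
Ending inventory: 70 @ $19.40 = $1,358.00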